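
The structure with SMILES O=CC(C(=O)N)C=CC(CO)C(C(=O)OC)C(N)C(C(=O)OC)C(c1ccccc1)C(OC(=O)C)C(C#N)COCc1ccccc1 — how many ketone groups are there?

0

Working along the chain:
  OHC: terminal –CHO: carbonyl C bonded to H and C → aldehyde.
  CH(CONH2): pendant –CONH2: carbonyl C bonded to C and N → amide.
  CH=CH: C=C double bond → alkene.
  CH(CH2OH): pendant –CH2OH on an sp³ backbone C → alcohol.
  CH(COOCH3): pendant –COOCH3: carbonyl C bonded to C and –OCH3 → ester.
  CH(NH2): –NH2 on an sp³ carbon with no adjacent C=O → amine.
  CH(COOCH3): pendant –COOCH3: carbonyl C bonded to C and –OCH3 → ester.
  CH(C6H5): pendant –C6H5: benzene ring → arene.
  CH(OCOCH3): pendant –OC(=O)CH3: an acyloxy group → ester.
  CH(CN): pendant –C≡N: nitrile.
  CH2OCH2: C–O–C with sp³ carbons on both sides and no adjacent C=O → ether.
  C6H5: –C6H5 phenyl ring → arene.
No segment is a ketone: OHC is aldehyde, not ketone; CH(CONH2) is amide, not ketone; CH(COOCH3) is ester, not ketone. → 0.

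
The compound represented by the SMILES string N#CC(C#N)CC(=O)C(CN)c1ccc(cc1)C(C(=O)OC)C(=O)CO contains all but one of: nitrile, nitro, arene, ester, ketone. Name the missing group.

nitro

ketone: present (CO — –C(=O)– with carbon on both sides → ketone).
arene: present (C6H4 — para-disubstituted benzene ring → arene).
ester: present (CH(COOCH3) — pendant –COOCH3: carbonyl C bonded to C and –OCH3 → ester).
nitrile: present (N≡C — N≡C–: carbon triple-bonded to nitrogen → nitrile).
nitro: no segment matches this pattern.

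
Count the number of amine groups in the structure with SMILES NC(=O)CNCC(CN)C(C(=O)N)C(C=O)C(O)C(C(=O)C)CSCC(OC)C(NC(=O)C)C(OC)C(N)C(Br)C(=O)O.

Reading the structure from left to right:
  H2NCO: –C(=O)NH2: carbonyl C bonded to C and to N → amide (the N is not a separate amine).
  CH2NHCH2: C–N–C with sp³ carbons and no adjacent C=O → amine (secondary).
  CH(CH2NH2): pendant –CH2NH2: N on sp³ C, no adjacent C=O → amine.
  CH(CONH2): pendant –CONH2: carbonyl C bonded to C and N → amide.
  CH(CHO): pendant –CHO: carbonyl C bonded to C and H → aldehyde.
  CH(OH): –OH on an sp³ carbon → alcohol (secondary).
  CH(COCH3): pendant –COCH3: carbonyl C bonded to two carbons → ketone.
  CH2SCH2: C–S–C linkage → sulfide (thioether).
  CH(OCH3): pendant –OCH3: C–O–C with sp³ C, no adjacent C=O → ether.
  CH(NHCOCH3): pendant –NHC(=O)CH3: N bonded to a carbonyl → amide (not amine).
  CH(OCH3): pendant –OCH3: C–O–C with sp³ C, no adjacent C=O → ether.
  CH(NH2): –NH2 on an sp³ carbon with no adjacent C=O → amine.
  CH(Br): halogen on an sp³ carbon → alkyl halide.
  COOH: –COOH: carbonyl C bonded to –OH and C → carboxylic acid (the –OH is not a separate alcohol).
Amine appears at: CH2NHCH2, CH(CH2NH2), CH(NH2) → 3.

3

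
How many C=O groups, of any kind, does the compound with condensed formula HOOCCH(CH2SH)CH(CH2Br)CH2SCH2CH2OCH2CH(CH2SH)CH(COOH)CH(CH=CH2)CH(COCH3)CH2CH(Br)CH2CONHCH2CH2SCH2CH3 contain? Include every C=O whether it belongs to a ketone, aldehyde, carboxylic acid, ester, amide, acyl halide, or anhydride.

4

HOOC: carboxylic acid, 1 C=O (running total 1).
CH(COOH): carboxylic acid, 1 C=O (running total 2).
CH(COCH3): ketone, 1 C=O (running total 3).
CH2CONHCH2: amide, 1 C=O (running total 4).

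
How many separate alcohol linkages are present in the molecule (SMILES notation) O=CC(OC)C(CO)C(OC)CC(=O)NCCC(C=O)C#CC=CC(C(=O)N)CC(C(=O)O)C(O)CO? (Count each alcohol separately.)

Working along the chain:
  OHC: terminal –CHO: carbonyl C bonded to H and C → aldehyde.
  CH(OCH3): pendant –OCH3: C–O–C with sp³ C, no adjacent C=O → ether.
  CH(CH2OH): pendant –CH2OH on an sp³ backbone C → alcohol.
  CH(OCH3): pendant –OCH3: C–O–C with sp³ C, no adjacent C=O → ether.
  CH2CONHCH2: –C(=O)–N– linkage → amide (the N is not an amine).
  CH(CHO): pendant –CHO: carbonyl C bonded to C and H → aldehyde.
  C≡C: C≡C triple bond → alkyne.
  CH=CH: C=C double bond → alkene.
  CH(CONH2): pendant –CONH2: carbonyl C bonded to C and N → amide.
  CH(COOH): pendant –COOH: carbonyl C bonded to C and –OH → carboxylic acid.
  CH(OH): –OH on an sp³ carbon → alcohol (secondary).
  CH2OH: –OH on an sp³ carbon → alcohol.
Alcohol appears at: CH(CH2OH), CH(OH), CH2OH → 3.

3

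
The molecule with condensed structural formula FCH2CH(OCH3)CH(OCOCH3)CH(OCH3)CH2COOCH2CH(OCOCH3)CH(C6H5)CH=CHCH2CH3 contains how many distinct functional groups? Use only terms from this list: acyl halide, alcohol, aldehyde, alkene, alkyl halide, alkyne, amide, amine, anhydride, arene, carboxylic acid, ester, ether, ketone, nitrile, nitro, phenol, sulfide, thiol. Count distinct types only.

halogen on an sp³ carbon → alkyl halide.
pendant –OCH3: C–O–C with sp³ C, no adjacent C=O → ether.
pendant –OC(=O)CH3: an acyloxy group → ester.
pendant –OCH3: C–O–C with sp³ C, no adjacent C=O → ether.
–C(=O)–O–C with C on the carbonyl side → ester.
pendant –OC(=O)CH3: an acyloxy group → ester.
pendant –C6H5: benzene ring → arene.
C=C double bond → alkene.
Distinct types present: alkene, alkyl halide, arene, ester, ether.

5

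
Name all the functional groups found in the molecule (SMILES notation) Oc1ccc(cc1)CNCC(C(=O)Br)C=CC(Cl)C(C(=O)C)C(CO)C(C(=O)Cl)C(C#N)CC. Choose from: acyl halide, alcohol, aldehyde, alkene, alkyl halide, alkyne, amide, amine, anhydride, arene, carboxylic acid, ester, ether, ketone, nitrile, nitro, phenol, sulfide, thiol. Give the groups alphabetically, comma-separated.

acyl halide, alcohol, alkene, alkyl halide, amine, arene, ketone, nitrile, phenol

Taking each segment in turn:
  HOC6H4: –OH attached directly to an aromatic ring → phenol (not alcohol); the ring itself is an arene.
  CH2NHCH2: C–N–C with sp³ carbons and no adjacent C=O → amine (secondary).
  CH(COBr): pendant –C(=O)X: carbonyl C bonded to C and halogen → acyl halide.
  CH=CH: C=C double bond → alkene.
  CH(Cl): halogen on an sp³ carbon → alkyl halide.
  CH(COCH3): pendant –COCH3: carbonyl C bonded to two carbons → ketone.
  CH(CH2OH): pendant –CH2OH on an sp³ backbone C → alcohol.
  CH(COCl): pendant –C(=O)X: carbonyl C bonded to C and halogen → acyl halide.
  CH(CN): pendant –C≡N: nitrile.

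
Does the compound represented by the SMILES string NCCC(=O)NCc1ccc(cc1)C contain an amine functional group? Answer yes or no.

yes

Taking each segment in turn:
  H2NCH2: –NH2 on an sp³ carbon with no adjacent C=O → amine.
  CH2CONHCH2: –C(=O)–N– linkage → amide (the N is not an amine).
  C6H4: para-disubstituted benzene ring → arene.
The H2NCH2 segment supplies the amine: –NH2 on an sp³ carbon with no adjacent C=O → amine.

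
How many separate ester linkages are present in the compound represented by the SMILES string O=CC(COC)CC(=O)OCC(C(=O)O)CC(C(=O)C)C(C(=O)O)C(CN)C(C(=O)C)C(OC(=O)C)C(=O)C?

2

terminal –CHO: carbonyl C bonded to H and C → aldehyde.
pendant –CH2OCH3: C–O–C linkage → ether.
–C(=O)–O–C with C on the carbonyl side → ester.
pendant –COOH: carbonyl C bonded to C and –OH → carboxylic acid.
pendant –COCH3: carbonyl C bonded to two carbons → ketone.
pendant –COOH: carbonyl C bonded to C and –OH → carboxylic acid.
pendant –CH2NH2: N on sp³ C, no adjacent C=O → amine.
pendant –COCH3: carbonyl C bonded to two carbons → ketone.
pendant –OC(=O)CH3: an acyloxy group → ester.
–C(=O)– with carbon on both sides → ketone.
Ester appears at: CH2COOCH2, CH(OCOCH3) → 2.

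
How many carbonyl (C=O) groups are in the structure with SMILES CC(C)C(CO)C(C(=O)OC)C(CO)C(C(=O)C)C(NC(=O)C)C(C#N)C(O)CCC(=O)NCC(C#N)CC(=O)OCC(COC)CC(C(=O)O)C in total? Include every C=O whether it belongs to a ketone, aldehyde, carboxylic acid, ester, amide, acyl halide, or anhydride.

6

CH(COOCH3): ester, 1 C=O (running total 1).
CH(COCH3): ketone, 1 C=O (running total 2).
CH(NHCOCH3): amide, 1 C=O (running total 3).
CH2CONHCH2: amide, 1 C=O (running total 4).
CH2COOCH2: ester, 1 C=O (running total 5).
CH(COOH): carboxylic acid, 1 C=O (running total 6).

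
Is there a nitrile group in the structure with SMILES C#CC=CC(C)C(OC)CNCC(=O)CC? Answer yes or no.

no

Reading the structure from left to right:
  HC≡C: C≡C triple bond → alkyne.
  CH=CH: C=C double bond → alkene.
  CH(OCH3): pendant –OCH3: C–O–C with sp³ C, no adjacent C=O → ether.
  CH2NHCH2: C–N–C with sp³ carbons and no adjacent C=O → amine (secondary).
  CO: –C(=O)– with carbon on both sides → ketone.
In HC≡C, the triple bond is C≡C, not C≡N.
The groups actually present are: alkene, alkyne, amine, ether, ketone.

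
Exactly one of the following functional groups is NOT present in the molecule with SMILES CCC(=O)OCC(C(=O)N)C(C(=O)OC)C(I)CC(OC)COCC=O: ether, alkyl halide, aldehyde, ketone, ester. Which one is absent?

ether: present (CH(OCH3) — pendant –OCH3: C–O–C with sp³ C, no adjacent C=O → ether).
alkyl halide: present (CH(I) — halogen on an sp³ carbon → alkyl halide).
ester: present (CH2COOCH2 — –C(=O)–O–C with C on the carbonyl side → ester).
aldehyde: present (CHO — terminal –CHO: carbonyl C bonded to H and C → aldehyde).
ketone: absent. In each of CH2COOCH2 and CH(COOCH3), the C=O is bonded to an –O–C group, which defines an ester, not a ketone. In CH(CONH2), the C=O is bonded to nitrogen, which defines an amide, not a ketone. In CHO, the carbonyl carbon carries an H, so it is an aldehyde, not a ketone.

ketone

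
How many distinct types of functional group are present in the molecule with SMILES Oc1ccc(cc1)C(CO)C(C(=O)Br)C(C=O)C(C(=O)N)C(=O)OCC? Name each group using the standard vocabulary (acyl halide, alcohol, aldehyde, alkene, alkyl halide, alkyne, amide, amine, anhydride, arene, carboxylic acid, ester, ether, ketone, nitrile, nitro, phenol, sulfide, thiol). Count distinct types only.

Taking each segment in turn:
  HOC6H4: –OH attached directly to an aromatic ring → phenol (not alcohol); the ring itself is an arene.
  CH(CH2OH): pendant –CH2OH on an sp³ backbone C → alcohol.
  CH(COBr): pendant –C(=O)X: carbonyl C bonded to C and halogen → acyl halide.
  CH(CHO): pendant –CHO: carbonyl C bonded to C and H → aldehyde.
  CH(CONH2): pendant –CONH2: carbonyl C bonded to C and N → amide.
  COOCH2CH3: –C(=O)OCH2CH3: carbonyl C bonded to C and to –OEt → ester.
Distinct types present: acyl halide, alcohol, aldehyde, amide, arene, ester, phenol.

7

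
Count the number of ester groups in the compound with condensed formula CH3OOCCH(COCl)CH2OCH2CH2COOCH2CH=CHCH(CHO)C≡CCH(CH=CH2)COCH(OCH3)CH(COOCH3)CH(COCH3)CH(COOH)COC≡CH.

Taking each segment in turn:
  CH3OOC: CH3O–C(=O)–: carbonyl C bonded to C and to –OCH3 → ester (not ketone + ether).
  CH(COCl): pendant –C(=O)X: carbonyl C bonded to C and halogen → acyl halide.
  CH2OCH2: C–O–C with sp³ carbons on both sides and no adjacent C=O → ether.
  CH2COOCH2: –C(=O)–O–C with C on the carbonyl side → ester.
  CH=CH: C=C double bond → alkene.
  CH(CHO): pendant –CHO: carbonyl C bonded to C and H → aldehyde.
  C≡C: C≡C triple bond → alkyne.
  CH(CH=CH2): pendant –CH=CH2: C=C double bond → alkene.
  CO: –C(=O)– with carbon on both sides → ketone.
  CH(OCH3): pendant –OCH3: C–O–C with sp³ C, no adjacent C=O → ether.
  CH(COOCH3): pendant –COOCH3: carbonyl C bonded to C and –OCH3 → ester.
  CH(COCH3): pendant –COCH3: carbonyl C bonded to two carbons → ketone.
  CH(COOH): pendant –COOH: carbonyl C bonded to C and –OH → carboxylic acid.
  CO: –C(=O)– with carbon on both sides → ketone.
  C≡CH: C≡C triple bond → alkyne.
Ester appears at: CH3OOC, CH2COOCH2, CH(COOCH3) → 3.

3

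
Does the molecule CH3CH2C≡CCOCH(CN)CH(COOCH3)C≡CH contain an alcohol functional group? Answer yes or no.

no

Reading the structure from left to right:
  C≡C: C≡C triple bond → alkyne.
  CO: –C(=O)– with carbon on both sides → ketone.
  CH(CN): pendant –C≡N: nitrile.
  CH(COOCH3): pendant –COOCH3: carbonyl C bonded to C and –OCH3 → ester.
  C≡CH: C≡C triple bond → alkyne.
The groups actually present are: alkyne, ester, ketone, nitrile.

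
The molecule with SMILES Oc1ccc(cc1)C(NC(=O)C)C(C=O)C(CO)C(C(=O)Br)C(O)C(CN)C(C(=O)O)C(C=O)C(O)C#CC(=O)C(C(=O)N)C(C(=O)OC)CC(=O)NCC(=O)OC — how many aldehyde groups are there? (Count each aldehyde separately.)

–OH attached directly to an aromatic ring → phenol (not alcohol); the ring itself is an arene.
pendant –NHC(=O)CH3: N bonded to a carbonyl → amide (not amine).
pendant –CHO: carbonyl C bonded to C and H → aldehyde.
pendant –CH2OH on an sp³ backbone C → alcohol.
pendant –C(=O)X: carbonyl C bonded to C and halogen → acyl halide.
–OH on an sp³ carbon → alcohol (secondary).
pendant –CH2NH2: N on sp³ C, no adjacent C=O → amine.
pendant –COOH: carbonyl C bonded to C and –OH → carboxylic acid.
pendant –CHO: carbonyl C bonded to C and H → aldehyde.
–OH on an sp³ carbon → alcohol (secondary).
C≡C triple bond → alkyne.
–C(=O)– with carbon on both sides → ketone.
pendant –CONH2: carbonyl C bonded to C and N → amide.
pendant –COOCH3: carbonyl C bonded to C and –OCH3 → ester.
–C(=O)–N– linkage → amide (the N is not an amine).
–C(=O)OCH3: carbonyl C bonded to C and to –OCH3 → ester (not ketone + ether).
Aldehyde appears at: CH(CHO), CH(CHO) → 2.

2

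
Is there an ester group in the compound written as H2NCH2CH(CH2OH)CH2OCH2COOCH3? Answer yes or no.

–NH2 on an sp³ carbon with no adjacent C=O → amine.
pendant –CH2OH on an sp³ backbone C → alcohol.
C–O–C with sp³ carbons on both sides and no adjacent C=O → ether.
–C(=O)OCH3: carbonyl C bonded to C and to –OCH3 → ester (not ketone + ether).
The COOCH3 segment supplies the ester: –C(=O)OCH3: carbonyl C bonded to C and to –OCH3 → ester (not ketone + ether).

yes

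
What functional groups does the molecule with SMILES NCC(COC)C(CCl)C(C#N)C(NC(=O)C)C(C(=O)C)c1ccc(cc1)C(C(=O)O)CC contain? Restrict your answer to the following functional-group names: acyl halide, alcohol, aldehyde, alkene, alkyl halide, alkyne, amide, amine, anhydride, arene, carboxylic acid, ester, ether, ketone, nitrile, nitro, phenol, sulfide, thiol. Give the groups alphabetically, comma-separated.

alkyl halide, amide, amine, arene, carboxylic acid, ether, ketone, nitrile

–NH2 on an sp³ carbon with no adjacent C=O → amine.
pendant –CH2OCH3: C–O–C linkage → ether.
pendant –CH2X: halogen on sp³ carbon → alkyl halide.
pendant –C≡N: nitrile.
pendant –NHC(=O)CH3: N bonded to a carbonyl → amide (not amine).
pendant –COCH3: carbonyl C bonded to two carbons → ketone.
para-disubstituted benzene ring → arene.
pendant –COOH: carbonyl C bonded to C and –OH → carboxylic acid.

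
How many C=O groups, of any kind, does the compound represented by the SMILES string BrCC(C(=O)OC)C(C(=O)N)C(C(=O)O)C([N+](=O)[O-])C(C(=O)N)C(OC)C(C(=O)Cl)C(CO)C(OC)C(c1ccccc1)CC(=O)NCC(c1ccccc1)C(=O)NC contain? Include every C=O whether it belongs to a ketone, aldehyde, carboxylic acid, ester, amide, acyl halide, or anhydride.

CH(COOCH3): ester, 1 C=O (running total 1).
CH(CONH2): amide, 1 C=O (running total 2).
CH(COOH): carboxylic acid, 1 C=O (running total 3).
CH(CONH2): amide, 1 C=O (running total 4).
CH(COCl): acyl halide, 1 C=O (running total 5).
CH2CONHCH2: amide, 1 C=O (running total 6).
CONHCH3: amide, 1 C=O (running total 7).

7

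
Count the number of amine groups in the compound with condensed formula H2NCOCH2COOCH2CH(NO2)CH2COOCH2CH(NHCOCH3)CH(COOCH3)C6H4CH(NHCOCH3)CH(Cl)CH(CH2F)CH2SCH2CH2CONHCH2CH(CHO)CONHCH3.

Reading the structure from left to right:
  H2NCO: –C(=O)NH2: carbonyl C bonded to C and to N → amide (the N is not a separate amine).
  CH2COOCH2: –C(=O)–O–C with C on the carbonyl side → ester.
  CH(NO2): –NO2 on an sp³ carbon → nitro (the N=O is not a carbonyl).
  CH2COOCH2: –C(=O)–O–C with C on the carbonyl side → ester.
  CH(NHCOCH3): pendant –NHC(=O)CH3: N bonded to a carbonyl → amide (not amine).
  CH(COOCH3): pendant –COOCH3: carbonyl C bonded to C and –OCH3 → ester.
  C6H4: para-disubstituted benzene ring → arene.
  CH(NHCOCH3): pendant –NHC(=O)CH3: N bonded to a carbonyl → amide (not amine).
  CH(Cl): halogen on an sp³ carbon → alkyl halide.
  CH(CH2F): pendant –CH2X: halogen on sp³ carbon → alkyl halide.
  CH2SCH2: C–S–C linkage → sulfide (thioether).
  CH2CONHCH2: –C(=O)–N– linkage → amide (the N is not an amine).
  CH(CHO): pendant –CHO: carbonyl C bonded to C and H → aldehyde.
  CONHCH3: –C(=O)NHCH3: carbonyl C bonded to C and to N → amide (the N is not an amine).
No segment is a amine: H2NCO is amide, not amine; CH(NO2) is nitro, not amine; CH(NHCOCH3) is amide, not amine. → 0.

0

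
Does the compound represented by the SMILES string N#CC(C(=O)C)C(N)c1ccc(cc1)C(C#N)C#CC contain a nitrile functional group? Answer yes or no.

N≡C–: carbon triple-bonded to nitrogen → nitrile.
pendant –COCH3: carbonyl C bonded to two carbons → ketone.
–NH2 on an sp³ carbon with no adjacent C=O → amine.
para-disubstituted benzene ring → arene.
pendant –C≡N: nitrile.
C≡C triple bond → alkyne.
The N≡C segment supplies the nitrile: N≡C–: carbon triple-bonded to nitrogen → nitrile.

yes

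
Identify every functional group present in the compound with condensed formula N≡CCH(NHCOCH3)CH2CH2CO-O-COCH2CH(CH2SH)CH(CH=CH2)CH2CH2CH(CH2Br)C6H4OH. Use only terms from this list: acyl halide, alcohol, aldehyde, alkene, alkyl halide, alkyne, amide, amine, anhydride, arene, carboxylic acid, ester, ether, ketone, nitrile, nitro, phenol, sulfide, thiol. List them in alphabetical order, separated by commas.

alkene, alkyl halide, amide, anhydride, arene, nitrile, phenol, thiol

Taking each segment in turn:
  N≡C: N≡C–: carbon triple-bonded to nitrogen → nitrile.
  CH(NHCOCH3): pendant –NHC(=O)CH3: N bonded to a carbonyl → amide (not amine).
  CH2CO-O-COCH2: two acyl groups sharing one oxygen, –C(=O)–O–C(=O)– → anhydride.
  CH(CH2SH): pendant –CH2SH → thiol.
  CH(CH=CH2): pendant –CH=CH2: C=C double bond → alkene.
  CH(CH2Br): pendant –CH2X: halogen on sp³ carbon → alkyl halide.
  C6H4OH: –OH attached directly to an aromatic ring → phenol (not alcohol); the ring itself is an arene.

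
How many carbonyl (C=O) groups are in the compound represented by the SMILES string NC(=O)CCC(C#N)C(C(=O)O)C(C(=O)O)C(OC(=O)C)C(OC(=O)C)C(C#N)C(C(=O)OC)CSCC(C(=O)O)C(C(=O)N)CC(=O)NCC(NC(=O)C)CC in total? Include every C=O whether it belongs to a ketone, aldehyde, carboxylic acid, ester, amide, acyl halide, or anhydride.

10

H2NCO: amide, 1 C=O (running total 1).
CH(COOH): carboxylic acid, 1 C=O (running total 2).
CH(COOH): carboxylic acid, 1 C=O (running total 3).
CH(OCOCH3): ester, 1 C=O (running total 4).
CH(OCOCH3): ester, 1 C=O (running total 5).
CH(COOCH3): ester, 1 C=O (running total 6).
CH(COOH): carboxylic acid, 1 C=O (running total 7).
CH(CONH2): amide, 1 C=O (running total 8).
CH2CONHCH2: amide, 1 C=O (running total 9).
CH(NHCOCH3): amide, 1 C=O (running total 10).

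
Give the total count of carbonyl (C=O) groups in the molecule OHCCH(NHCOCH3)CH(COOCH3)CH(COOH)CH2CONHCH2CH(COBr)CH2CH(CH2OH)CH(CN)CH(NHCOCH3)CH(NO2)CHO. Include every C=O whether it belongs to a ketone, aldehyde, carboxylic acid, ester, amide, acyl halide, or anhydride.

8

OHC: aldehyde, 1 C=O (running total 1).
CH(NHCOCH3): amide, 1 C=O (running total 2).
CH(COOCH3): ester, 1 C=O (running total 3).
CH(COOH): carboxylic acid, 1 C=O (running total 4).
CH2CONHCH2: amide, 1 C=O (running total 5).
CH(COBr): acyl halide, 1 C=O (running total 6).
CH(NHCOCH3): amide, 1 C=O (running total 7).
CHO: aldehyde, 1 C=O (running total 8).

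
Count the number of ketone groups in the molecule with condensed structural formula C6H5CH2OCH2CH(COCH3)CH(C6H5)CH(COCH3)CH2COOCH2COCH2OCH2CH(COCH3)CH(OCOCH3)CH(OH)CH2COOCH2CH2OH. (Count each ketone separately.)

Working along the chain:
  C6H5: C6H5– phenyl ring → arene.
  CH2OCH2: C–O–C with sp³ carbons on both sides and no adjacent C=O → ether.
  CH(COCH3): pendant –COCH3: carbonyl C bonded to two carbons → ketone.
  CH(C6H5): pendant –C6H5: benzene ring → arene.
  CH(COCH3): pendant –COCH3: carbonyl C bonded to two carbons → ketone.
  CH2COOCH2: –C(=O)–O–C with C on the carbonyl side → ester.
  CO: –C(=O)– with carbon on both sides → ketone.
  CH2OCH2: C–O–C with sp³ carbons on both sides and no adjacent C=O → ether.
  CH(COCH3): pendant –COCH3: carbonyl C bonded to two carbons → ketone.
  CH(OCOCH3): pendant –OC(=O)CH3: an acyloxy group → ester.
  CH(OH): –OH on an sp³ carbon → alcohol (secondary).
  CH2COOCH2: –C(=O)–O–C with C on the carbonyl side → ester.
  CH2OH: –OH on an sp³ carbon → alcohol.
Ketone appears at: CH(COCH3), CH(COCH3), CO, CH(COCH3) → 4.

4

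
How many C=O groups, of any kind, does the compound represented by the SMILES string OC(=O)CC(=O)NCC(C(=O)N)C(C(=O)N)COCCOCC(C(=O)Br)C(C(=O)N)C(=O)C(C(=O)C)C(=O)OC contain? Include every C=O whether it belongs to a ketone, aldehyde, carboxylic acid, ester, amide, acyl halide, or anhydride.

HOOC: carboxylic acid, 1 C=O (running total 1).
CH2CONHCH2: amide, 1 C=O (running total 2).
CH(CONH2): amide, 1 C=O (running total 3).
CH(CONH2): amide, 1 C=O (running total 4).
CH(COBr): acyl halide, 1 C=O (running total 5).
CH(CONH2): amide, 1 C=O (running total 6).
CO: ketone, 1 C=O (running total 7).
CH(COCH3): ketone, 1 C=O (running total 8).
COOCH3: ester, 1 C=O (running total 9).

9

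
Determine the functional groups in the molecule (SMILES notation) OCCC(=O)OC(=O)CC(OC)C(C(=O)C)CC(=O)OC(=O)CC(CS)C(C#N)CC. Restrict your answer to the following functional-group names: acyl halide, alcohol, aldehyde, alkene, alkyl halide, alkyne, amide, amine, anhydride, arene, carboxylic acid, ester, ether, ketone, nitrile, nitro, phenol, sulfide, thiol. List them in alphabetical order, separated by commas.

Reading the structure from left to right:
  HOCH2: HO– on an sp³ carbon → alcohol.
  CH2CO-O-COCH2: two acyl groups sharing one oxygen, –C(=O)–O–C(=O)– → anhydride.
  CH(OCH3): pendant –OCH3: C–O–C with sp³ C, no adjacent C=O → ether.
  CH(COCH3): pendant –COCH3: carbonyl C bonded to two carbons → ketone.
  CH2CO-O-COCH2: two acyl groups sharing one oxygen, –C(=O)–O–C(=O)– → anhydride.
  CH(CH2SH): pendant –CH2SH → thiol.
  CH(CN): pendant –C≡N: nitrile.

alcohol, anhydride, ether, ketone, nitrile, thiol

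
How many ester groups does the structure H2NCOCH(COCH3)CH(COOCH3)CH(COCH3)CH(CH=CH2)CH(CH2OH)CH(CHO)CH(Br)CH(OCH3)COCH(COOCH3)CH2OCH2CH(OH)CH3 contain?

Taking each segment in turn:
  H2NCO: –C(=O)NH2: carbonyl C bonded to C and to N → amide (the N is not a separate amine).
  CH(COCH3): pendant –COCH3: carbonyl C bonded to two carbons → ketone.
  CH(COOCH3): pendant –COOCH3: carbonyl C bonded to C and –OCH3 → ester.
  CH(COCH3): pendant –COCH3: carbonyl C bonded to two carbons → ketone.
  CH(CH=CH2): pendant –CH=CH2: C=C double bond → alkene.
  CH(CH2OH): pendant –CH2OH on an sp³ backbone C → alcohol.
  CH(CHO): pendant –CHO: carbonyl C bonded to C and H → aldehyde.
  CH(Br): halogen on an sp³ carbon → alkyl halide.
  CH(OCH3): pendant –OCH3: C–O–C with sp³ C, no adjacent C=O → ether.
  CO: –C(=O)– with carbon on both sides → ketone.
  CH(COOCH3): pendant –COOCH3: carbonyl C bonded to C and –OCH3 → ester.
  CH2OCH2: C–O–C with sp³ carbons on both sides and no adjacent C=O → ether.
  CH(OH): –OH on an sp³ carbon → alcohol (secondary).
Ester appears at: CH(COOCH3), CH(COOCH3) → 2.

2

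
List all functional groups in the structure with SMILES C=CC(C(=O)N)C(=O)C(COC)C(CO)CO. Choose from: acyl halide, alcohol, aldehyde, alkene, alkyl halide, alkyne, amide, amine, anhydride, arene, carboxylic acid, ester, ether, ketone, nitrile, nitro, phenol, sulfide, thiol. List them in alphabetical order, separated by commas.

C=C double bond → alkene.
pendant –CONH2: carbonyl C bonded to C and N → amide.
–C(=O)– with carbon on both sides → ketone.
pendant –CH2OCH3: C–O–C linkage → ether.
pendant –CH2OH on an sp³ backbone C → alcohol.
–OH on an sp³ carbon → alcohol.

alcohol, alkene, amide, ether, ketone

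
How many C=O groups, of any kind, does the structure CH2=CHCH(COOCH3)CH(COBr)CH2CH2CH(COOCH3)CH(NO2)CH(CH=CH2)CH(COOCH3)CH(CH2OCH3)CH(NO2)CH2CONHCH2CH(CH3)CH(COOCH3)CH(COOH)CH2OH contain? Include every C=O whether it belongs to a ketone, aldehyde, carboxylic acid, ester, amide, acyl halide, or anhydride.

CH(COOCH3): ester, 1 C=O (running total 1).
CH(COBr): acyl halide, 1 C=O (running total 2).
CH(COOCH3): ester, 1 C=O (running total 3).
CH(COOCH3): ester, 1 C=O (running total 4).
CH2CONHCH2: amide, 1 C=O (running total 5).
CH(COOCH3): ester, 1 C=O (running total 6).
CH(COOH): carboxylic acid, 1 C=O (running total 7).

7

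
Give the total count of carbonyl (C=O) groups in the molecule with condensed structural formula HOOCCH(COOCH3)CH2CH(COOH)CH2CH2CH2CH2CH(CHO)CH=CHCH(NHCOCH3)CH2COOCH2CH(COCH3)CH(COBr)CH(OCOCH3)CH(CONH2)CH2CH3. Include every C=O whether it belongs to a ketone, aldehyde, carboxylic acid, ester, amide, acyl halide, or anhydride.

10

HOOC: carboxylic acid, 1 C=O (running total 1).
CH(COOCH3): ester, 1 C=O (running total 2).
CH(COOH): carboxylic acid, 1 C=O (running total 3).
CH(CHO): aldehyde, 1 C=O (running total 4).
CH(NHCOCH3): amide, 1 C=O (running total 5).
CH2COOCH2: ester, 1 C=O (running total 6).
CH(COCH3): ketone, 1 C=O (running total 7).
CH(COBr): acyl halide, 1 C=O (running total 8).
CH(OCOCH3): ester, 1 C=O (running total 9).
CH(CONH2): amide, 1 C=O (running total 10).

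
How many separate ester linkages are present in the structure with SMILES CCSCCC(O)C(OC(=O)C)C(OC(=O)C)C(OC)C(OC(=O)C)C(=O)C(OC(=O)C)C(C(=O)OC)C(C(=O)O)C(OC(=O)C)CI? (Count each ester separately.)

6

Working along the chain:
  CH2SCH2: C–S–C linkage → sulfide (thioether).
  CH(OH): –OH on an sp³ carbon → alcohol (secondary).
  CH(OCOCH3): pendant –OC(=O)CH3: an acyloxy group → ester.
  CH(OCOCH3): pendant –OC(=O)CH3: an acyloxy group → ester.
  CH(OCH3): pendant –OCH3: C–O–C with sp³ C, no adjacent C=O → ether.
  CH(OCOCH3): pendant –OC(=O)CH3: an acyloxy group → ester.
  CO: –C(=O)– with carbon on both sides → ketone.
  CH(OCOCH3): pendant –OC(=O)CH3: an acyloxy group → ester.
  CH(COOCH3): pendant –COOCH3: carbonyl C bonded to C and –OCH3 → ester.
  CH(COOH): pendant –COOH: carbonyl C bonded to C and –OH → carboxylic acid.
  CH(OCOCH3): pendant –OC(=O)CH3: an acyloxy group → ester.
  CH2I: halogen on an sp³ carbon → alkyl halide.
Ester appears at: CH(OCOCH3), CH(OCOCH3), CH(OCOCH3), CH(OCOCH3), CH(COOCH3), CH(OCOCH3) → 6.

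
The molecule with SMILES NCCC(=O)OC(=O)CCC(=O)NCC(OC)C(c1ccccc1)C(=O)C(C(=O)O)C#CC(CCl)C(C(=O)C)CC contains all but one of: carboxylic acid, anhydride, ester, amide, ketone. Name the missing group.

amide: present (CH2CONHCH2 — –C(=O)–N– linkage → amide (the N is not an amine)).
ketone: present (CO — –C(=O)– with carbon on both sides → ketone).
anhydride: present (CH2CO-O-COCH2 — two acyl groups sharing one oxygen, –C(=O)–O–C(=O)– → anhydride).
carboxylic acid: present (CH(COOH) — pendant –COOH: carbonyl C bonded to C and –OH → carboxylic acid).
ester: absent. In CH2CO-O-COCH2, the oxygen bridges two acyl groups, which is an anhydride, not an ester.

ester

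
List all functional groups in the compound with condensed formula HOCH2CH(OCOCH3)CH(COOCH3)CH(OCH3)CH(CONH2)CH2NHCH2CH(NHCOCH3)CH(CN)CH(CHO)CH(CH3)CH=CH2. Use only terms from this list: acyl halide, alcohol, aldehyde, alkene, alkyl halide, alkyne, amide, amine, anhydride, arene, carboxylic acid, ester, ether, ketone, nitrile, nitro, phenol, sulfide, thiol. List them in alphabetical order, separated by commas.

alcohol, aldehyde, alkene, amide, amine, ester, ether, nitrile

Working along the chain:
  HOCH2: HO– on an sp³ carbon → alcohol.
  CH(OCOCH3): pendant –OC(=O)CH3: an acyloxy group → ester.
  CH(COOCH3): pendant –COOCH3: carbonyl C bonded to C and –OCH3 → ester.
  CH(OCH3): pendant –OCH3: C–O–C with sp³ C, no adjacent C=O → ether.
  CH(CONH2): pendant –CONH2: carbonyl C bonded to C and N → amide.
  CH2NHCH2: C–N–C with sp³ carbons and no adjacent C=O → amine (secondary).
  CH(NHCOCH3): pendant –NHC(=O)CH3: N bonded to a carbonyl → amide (not amine).
  CH(CN): pendant –C≡N: nitrile.
  CH(CHO): pendant –CHO: carbonyl C bonded to C and H → aldehyde.
  CH=CH2: C=C double bond → alkene.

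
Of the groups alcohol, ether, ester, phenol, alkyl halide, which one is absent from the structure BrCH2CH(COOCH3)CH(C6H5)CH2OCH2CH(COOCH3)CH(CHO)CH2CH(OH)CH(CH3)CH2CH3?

phenol

ester: present (CH(COOCH3) — pendant –COOCH3: carbonyl C bonded to C and –OCH3 → ester).
ether: present (CH2OCH2 — C–O–C with sp³ carbons on both sides and no adjacent C=O → ether).
alkyl halide: present (BrCH2 — halogen on an sp³ carbon → alkyl halide).
alcohol: present (CH(OH) — –OH on an sp³ carbon → alcohol (secondary)).
phenol: absent. In CH(OH), the –OH is on an sp³ carbon, not on an aromatic ring, so it is an alcohol.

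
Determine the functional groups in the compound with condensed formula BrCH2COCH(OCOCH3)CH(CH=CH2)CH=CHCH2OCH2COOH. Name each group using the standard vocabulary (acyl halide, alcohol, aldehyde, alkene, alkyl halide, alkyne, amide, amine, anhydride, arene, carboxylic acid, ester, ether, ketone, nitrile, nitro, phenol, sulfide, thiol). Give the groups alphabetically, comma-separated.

alkene, alkyl halide, carboxylic acid, ester, ether, ketone

Taking each segment in turn:
  BrCH2: halogen on an sp³ carbon → alkyl halide.
  CO: –C(=O)– with carbon on both sides → ketone.
  CH(OCOCH3): pendant –OC(=O)CH3: an acyloxy group → ester.
  CH(CH=CH2): pendant –CH=CH2: C=C double bond → alkene.
  CH=CH: C=C double bond → alkene.
  CH2OCH2: C–O–C with sp³ carbons on both sides and no adjacent C=O → ether.
  COOH: –COOH: carbonyl C bonded to –OH and C → carboxylic acid (the –OH is not a separate alcohol).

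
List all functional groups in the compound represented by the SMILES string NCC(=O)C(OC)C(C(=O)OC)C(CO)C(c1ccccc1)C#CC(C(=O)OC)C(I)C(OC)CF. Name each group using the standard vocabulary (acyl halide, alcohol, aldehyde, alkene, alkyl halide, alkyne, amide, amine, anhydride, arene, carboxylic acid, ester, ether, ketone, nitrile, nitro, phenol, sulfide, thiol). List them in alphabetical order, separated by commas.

alcohol, alkyl halide, alkyne, amine, arene, ester, ether, ketone

Working along the chain:
  H2NCH2: –NH2 on an sp³ carbon with no adjacent C=O → amine.
  CO: –C(=O)– with carbon on both sides → ketone.
  CH(OCH3): pendant –OCH3: C–O–C with sp³ C, no adjacent C=O → ether.
  CH(COOCH3): pendant –COOCH3: carbonyl C bonded to C and –OCH3 → ester.
  CH(CH2OH): pendant –CH2OH on an sp³ backbone C → alcohol.
  CH(C6H5): pendant –C6H5: benzene ring → arene.
  C≡C: C≡C triple bond → alkyne.
  CH(COOCH3): pendant –COOCH3: carbonyl C bonded to C and –OCH3 → ester.
  CH(I): halogen on an sp³ carbon → alkyl halide.
  CH(OCH3): pendant –OCH3: C–O–C with sp³ C, no adjacent C=O → ether.
  CH2F: halogen on an sp³ carbon → alkyl halide.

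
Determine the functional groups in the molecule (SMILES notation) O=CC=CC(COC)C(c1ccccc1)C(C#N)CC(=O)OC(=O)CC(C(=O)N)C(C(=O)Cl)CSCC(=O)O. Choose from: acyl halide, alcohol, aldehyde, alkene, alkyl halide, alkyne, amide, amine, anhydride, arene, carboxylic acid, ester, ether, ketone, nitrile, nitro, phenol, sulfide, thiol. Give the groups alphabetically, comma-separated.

acyl halide, aldehyde, alkene, amide, anhydride, arene, carboxylic acid, ether, nitrile, sulfide

Taking each segment in turn:
  OHC: terminal –CHO: carbonyl C bonded to H and C → aldehyde.
  CH=CH: C=C double bond → alkene.
  CH(CH2OCH3): pendant –CH2OCH3: C–O–C linkage → ether.
  CH(C6H5): pendant –C6H5: benzene ring → arene.
  CH(CN): pendant –C≡N: nitrile.
  CH2CO-O-COCH2: two acyl groups sharing one oxygen, –C(=O)–O–C(=O)– → anhydride.
  CH(CONH2): pendant –CONH2: carbonyl C bonded to C and N → amide.
  CH(COCl): pendant –C(=O)X: carbonyl C bonded to C and halogen → acyl halide.
  CH2SCH2: C–S–C linkage → sulfide (thioether).
  COOH: –COOH: carbonyl C bonded to –OH and C → carboxylic acid (the –OH is not a separate alcohol).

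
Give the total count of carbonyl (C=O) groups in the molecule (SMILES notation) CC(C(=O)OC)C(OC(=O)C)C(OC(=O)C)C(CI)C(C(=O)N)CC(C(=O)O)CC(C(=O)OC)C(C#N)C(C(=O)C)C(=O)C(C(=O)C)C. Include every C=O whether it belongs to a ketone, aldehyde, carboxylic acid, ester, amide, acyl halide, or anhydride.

CH(COOCH3): ester, 1 C=O (running total 1).
CH(OCOCH3): ester, 1 C=O (running total 2).
CH(OCOCH3): ester, 1 C=O (running total 3).
CH(CONH2): amide, 1 C=O (running total 4).
CH(COOH): carboxylic acid, 1 C=O (running total 5).
CH(COOCH3): ester, 1 C=O (running total 6).
CH(COCH3): ketone, 1 C=O (running total 7).
CO: ketone, 1 C=O (running total 8).
CH(COCH3): ketone, 1 C=O (running total 9).

9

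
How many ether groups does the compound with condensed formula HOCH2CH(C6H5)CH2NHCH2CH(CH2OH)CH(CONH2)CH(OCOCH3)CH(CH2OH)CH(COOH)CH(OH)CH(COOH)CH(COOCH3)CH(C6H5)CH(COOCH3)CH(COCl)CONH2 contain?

Reading the structure from left to right:
  HOCH2: HO– on an sp³ carbon → alcohol.
  CH(C6H5): pendant –C6H5: benzene ring → arene.
  CH2NHCH2: C–N–C with sp³ carbons and no adjacent C=O → amine (secondary).
  CH(CH2OH): pendant –CH2OH on an sp³ backbone C → alcohol.
  CH(CONH2): pendant –CONH2: carbonyl C bonded to C and N → amide.
  CH(OCOCH3): pendant –OC(=O)CH3: an acyloxy group → ester.
  CH(CH2OH): pendant –CH2OH on an sp³ backbone C → alcohol.
  CH(COOH): pendant –COOH: carbonyl C bonded to C and –OH → carboxylic acid.
  CH(OH): –OH on an sp³ carbon → alcohol (secondary).
  CH(COOH): pendant –COOH: carbonyl C bonded to C and –OH → carboxylic acid.
  CH(COOCH3): pendant –COOCH3: carbonyl C bonded to C and –OCH3 → ester.
  CH(C6H5): pendant –C6H5: benzene ring → arene.
  CH(COOCH3): pendant –COOCH3: carbonyl C bonded to C and –OCH3 → ester.
  CH(COCl): pendant –C(=O)X: carbonyl C bonded to C and halogen → acyl halide.
  CONH2: –C(=O)NH2: carbonyl C bonded to C and to N → amide (the N is not a separate amine).
No segment is a ether: HOCH2 is alcohol, not ether; CH(CH2OH) is alcohol, not ether; CH(OCOCH3) is ester, not ether. → 0.

0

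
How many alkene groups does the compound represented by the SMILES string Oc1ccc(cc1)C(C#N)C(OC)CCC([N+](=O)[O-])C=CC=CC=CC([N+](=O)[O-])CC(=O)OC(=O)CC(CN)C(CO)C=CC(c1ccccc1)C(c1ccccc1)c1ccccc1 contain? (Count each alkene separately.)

–OH attached directly to an aromatic ring → phenol (not alcohol); the ring itself is an arene.
pendant –C≡N: nitrile.
pendant –OCH3: C–O–C with sp³ C, no adjacent C=O → ether.
–NO2 on an sp³ carbon → nitro (the N=O is not a carbonyl).
C=C double bond → alkene.
C=C double bond → alkene.
C=C double bond → alkene.
–NO2 on an sp³ carbon → nitro (the N=O is not a carbonyl).
two acyl groups sharing one oxygen, –C(=O)–O–C(=O)– → anhydride.
pendant –CH2NH2: N on sp³ C, no adjacent C=O → amine.
pendant –CH2OH on an sp³ backbone C → alcohol.
C=C double bond → alkene.
pendant –C6H5: benzene ring → arene.
pendant –C6H5: benzene ring → arene.
–C6H5 phenyl ring → arene.
Alkene appears at: CH=CH, CH=CH, CH=CH, CH=CH → 4.

4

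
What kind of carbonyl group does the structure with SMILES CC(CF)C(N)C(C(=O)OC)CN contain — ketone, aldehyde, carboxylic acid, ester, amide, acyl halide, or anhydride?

The carbonyl is in the CH(COOCH3) segment: pendant –COOCH3: carbonyl C bonded to C and –OCH3 → ester.

ester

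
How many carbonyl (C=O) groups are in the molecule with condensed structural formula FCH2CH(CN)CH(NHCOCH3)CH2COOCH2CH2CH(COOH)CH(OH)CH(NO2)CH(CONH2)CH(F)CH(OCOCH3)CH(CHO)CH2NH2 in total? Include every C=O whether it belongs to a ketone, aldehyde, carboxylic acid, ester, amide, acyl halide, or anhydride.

6

CH(NHCOCH3): amide, 1 C=O (running total 1).
CH2COOCH2: ester, 1 C=O (running total 2).
CH(COOH): carboxylic acid, 1 C=O (running total 3).
CH(CONH2): amide, 1 C=O (running total 4).
CH(OCOCH3): ester, 1 C=O (running total 5).
CH(CHO): aldehyde, 1 C=O (running total 6).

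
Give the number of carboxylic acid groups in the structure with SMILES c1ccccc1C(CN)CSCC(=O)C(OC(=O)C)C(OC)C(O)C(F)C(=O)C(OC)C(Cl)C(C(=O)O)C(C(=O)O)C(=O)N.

C6H5– phenyl ring → arene.
pendant –CH2NH2: N on sp³ C, no adjacent C=O → amine.
C–S–C linkage → sulfide (thioether).
–C(=O)– with carbon on both sides → ketone.
pendant –OC(=O)CH3: an acyloxy group → ester.
pendant –OCH3: C–O–C with sp³ C, no adjacent C=O → ether.
–OH on an sp³ carbon → alcohol (secondary).
halogen on an sp³ carbon → alkyl halide.
–C(=O)– with carbon on both sides → ketone.
pendant –OCH3: C–O–C with sp³ C, no adjacent C=O → ether.
halogen on an sp³ carbon → alkyl halide.
pendant –COOH: carbonyl C bonded to C and –OH → carboxylic acid.
pendant –COOH: carbonyl C bonded to C and –OH → carboxylic acid.
–C(=O)NH2: carbonyl C bonded to C and to N → amide (the N is not a separate amine).
Carboxylic acid appears at: CH(COOH), CH(COOH) → 2.

2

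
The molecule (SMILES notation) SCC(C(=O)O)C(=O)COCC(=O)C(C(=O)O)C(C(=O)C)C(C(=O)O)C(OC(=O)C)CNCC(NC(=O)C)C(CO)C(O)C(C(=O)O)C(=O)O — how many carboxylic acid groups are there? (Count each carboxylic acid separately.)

5

–SH on an sp³ carbon → thiol.
pendant –COOH: carbonyl C bonded to C and –OH → carboxylic acid.
–C(=O)– with carbon on both sides → ketone.
C–O–C with sp³ carbons on both sides and no adjacent C=O → ether.
–C(=O)– with carbon on both sides → ketone.
pendant –COOH: carbonyl C bonded to C and –OH → carboxylic acid.
pendant –COCH3: carbonyl C bonded to two carbons → ketone.
pendant –COOH: carbonyl C bonded to C and –OH → carboxylic acid.
pendant –OC(=O)CH3: an acyloxy group → ester.
C–N–C with sp³ carbons and no adjacent C=O → amine (secondary).
pendant –NHC(=O)CH3: N bonded to a carbonyl → amide (not amine).
pendant –CH2OH on an sp³ backbone C → alcohol.
–OH on an sp³ carbon → alcohol (secondary).
pendant –COOH: carbonyl C bonded to C and –OH → carboxylic acid.
–COOH: carbonyl C bonded to –OH and C → carboxylic acid (the –OH is not a separate alcohol).
Carboxylic acid appears at: CH(COOH), CH(COOH), CH(COOH), CH(COOH), COOH → 5.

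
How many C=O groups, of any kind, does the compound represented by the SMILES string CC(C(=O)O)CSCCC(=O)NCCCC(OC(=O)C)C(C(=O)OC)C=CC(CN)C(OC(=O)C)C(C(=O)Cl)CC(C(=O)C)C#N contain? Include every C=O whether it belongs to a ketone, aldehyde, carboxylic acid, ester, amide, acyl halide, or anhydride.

7

CH(COOH): carboxylic acid, 1 C=O (running total 1).
CH2CONHCH2: amide, 1 C=O (running total 2).
CH(OCOCH3): ester, 1 C=O (running total 3).
CH(COOCH3): ester, 1 C=O (running total 4).
CH(OCOCH3): ester, 1 C=O (running total 5).
CH(COCl): acyl halide, 1 C=O (running total 6).
CH(COCH3): ketone, 1 C=O (running total 7).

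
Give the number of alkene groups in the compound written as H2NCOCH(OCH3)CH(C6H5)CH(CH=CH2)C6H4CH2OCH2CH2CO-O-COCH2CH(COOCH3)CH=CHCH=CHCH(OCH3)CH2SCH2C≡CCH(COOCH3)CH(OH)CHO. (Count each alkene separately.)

3

Reading the structure from left to right:
  H2NCO: –C(=O)NH2: carbonyl C bonded to C and to N → amide (the N is not a separate amine).
  CH(OCH3): pendant –OCH3: C–O–C with sp³ C, no adjacent C=O → ether.
  CH(C6H5): pendant –C6H5: benzene ring → arene.
  CH(CH=CH2): pendant –CH=CH2: C=C double bond → alkene.
  C6H4: para-disubstituted benzene ring → arene.
  CH2OCH2: C–O–C with sp³ carbons on both sides and no adjacent C=O → ether.
  CH2CO-O-COCH2: two acyl groups sharing one oxygen, –C(=O)–O–C(=O)– → anhydride.
  CH(COOCH3): pendant –COOCH3: carbonyl C bonded to C and –OCH3 → ester.
  CH=CH: C=C double bond → alkene.
  CH=CH: C=C double bond → alkene.
  CH(OCH3): pendant –OCH3: C–O–C with sp³ C, no adjacent C=O → ether.
  CH2SCH2: C–S–C linkage → sulfide (thioether).
  C≡C: C≡C triple bond → alkyne.
  CH(COOCH3): pendant –COOCH3: carbonyl C bonded to C and –OCH3 → ester.
  CH(OH): –OH on an sp³ carbon → alcohol (secondary).
  CHO: terminal –CHO: carbonyl C bonded to H and C → aldehyde.
Alkene appears at: CH(CH=CH2), CH=CH, CH=CH → 3.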